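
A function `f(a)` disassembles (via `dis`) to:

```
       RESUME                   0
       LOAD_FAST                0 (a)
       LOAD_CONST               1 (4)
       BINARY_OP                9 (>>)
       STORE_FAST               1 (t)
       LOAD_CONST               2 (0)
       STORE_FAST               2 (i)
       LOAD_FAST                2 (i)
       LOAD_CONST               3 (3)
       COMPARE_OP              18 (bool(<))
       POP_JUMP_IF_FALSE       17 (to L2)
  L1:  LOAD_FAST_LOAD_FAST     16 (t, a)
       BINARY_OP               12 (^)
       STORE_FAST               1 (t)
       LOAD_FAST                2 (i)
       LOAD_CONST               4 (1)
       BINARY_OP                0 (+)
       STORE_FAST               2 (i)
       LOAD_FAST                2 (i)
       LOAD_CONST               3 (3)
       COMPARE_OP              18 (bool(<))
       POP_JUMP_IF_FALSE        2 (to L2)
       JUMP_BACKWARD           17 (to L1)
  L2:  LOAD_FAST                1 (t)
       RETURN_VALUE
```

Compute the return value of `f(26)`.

LOAD_FAST a → push 26. Stack: [26]
LOAD_CONST → push 4. Stack: [26, 4]
BINARY_OP >> → 26 >> 4 = 1. Stack: [1]
STORE_FAST t → t=1. Stack: []
LOAD_CONST → push 0. Stack: [0]
STORE_FAST i → i=0. Stack: []
LOAD_FAST i → push 0. Stack: [0]
LOAD_CONST → push 3. Stack: [0, 3]
COMPARE_OP bool(<) → 0 vs 3 = True. Stack: [True]
POP_JUMP_IF_FALSE → pop True; no jump. Stack: []
LOAD_FAST_LOAD_FAST t,a → push 1,26. Stack: [1, 26]
BINARY_OP ^ → 1 ^ 26 = 27. Stack: [27]
STORE_FAST t → t=27. Stack: []
LOAD_FAST i → push 0. Stack: [0]
LOAD_CONST → push 1. Stack: [0, 1]
BINARY_OP + → 0 + 1 = 1. Stack: [1]
STORE_FAST i → i=1. Stack: []
LOAD_FAST i → push 1. Stack: [1]
LOAD_CONST → push 3. Stack: [1, 3]
COMPARE_OP bool(<) → 1 vs 3 = True. Stack: [True]
POP_JUMP_IF_FALSE → pop True; no jump. Stack: []
LOAD_FAST_LOAD_FAST t,a → push 27,26. Stack: [27, 26]
BINARY_OP ^ → 27 ^ 26 = 1. Stack: [1]
STORE_FAST t → t=1. Stack: []
LOAD_FAST i → push 1. Stack: [1]
LOAD_CONST → push 1. Stack: [1, 1]
BINARY_OP + → 1 + 1 = 2. Stack: [2]
STORE_FAST i → i=2. Stack: []
LOAD_FAST i → push 2. Stack: [2]
LOAD_CONST → push 3. Stack: [2, 3]
COMPARE_OP bool(<) → 2 vs 3 = True. Stack: [True]
POP_JUMP_IF_FALSE → pop True; no jump. Stack: []
LOAD_FAST_LOAD_FAST t,a → push 1,26. Stack: [1, 26]
BINARY_OP ^ → 1 ^ 26 = 27. Stack: [27]
STORE_FAST t → t=27. Stack: []
LOAD_FAST i → push 2. Stack: [2]
LOAD_CONST → push 1. Stack: [2, 1]
BINARY_OP + → 2 + 1 = 3. Stack: [3]
STORE_FAST i → i=3. Stack: []
LOAD_FAST i → push 3. Stack: [3]
LOAD_CONST → push 3. Stack: [3, 3]
COMPARE_OP bool(<) → 3 vs 3 = False. Stack: [False]
POP_JUMP_IF_FALSE → pop False; jump. Stack: []
LOAD_FAST t → push 27. Stack: [27]
RETURN_VALUE → return 27.

27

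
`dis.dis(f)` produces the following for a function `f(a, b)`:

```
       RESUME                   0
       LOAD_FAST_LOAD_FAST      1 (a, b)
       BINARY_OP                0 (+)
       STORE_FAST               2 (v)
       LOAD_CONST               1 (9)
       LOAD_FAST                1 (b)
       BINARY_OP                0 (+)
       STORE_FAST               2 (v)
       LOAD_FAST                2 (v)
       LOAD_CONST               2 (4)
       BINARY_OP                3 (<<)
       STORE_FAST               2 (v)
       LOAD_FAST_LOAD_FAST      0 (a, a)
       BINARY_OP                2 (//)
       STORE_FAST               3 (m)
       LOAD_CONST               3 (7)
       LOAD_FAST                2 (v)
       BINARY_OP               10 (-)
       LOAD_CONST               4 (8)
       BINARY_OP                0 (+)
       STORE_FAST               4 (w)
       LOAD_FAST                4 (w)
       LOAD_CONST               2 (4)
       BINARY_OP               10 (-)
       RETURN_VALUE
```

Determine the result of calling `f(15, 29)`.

-597

LOAD_FAST_LOAD_FAST a,b → push 15,29. Stack: [15, 29]
BINARY_OP + → 15 + 29 = 44. Stack: [44]
STORE_FAST v → v=44. Stack: []
LOAD_CONST → push 9. Stack: [9]
LOAD_FAST b → push 29. Stack: [9, 29]
BINARY_OP + → 9 + 29 = 38. Stack: [38]
STORE_FAST v → v=38. Stack: []
LOAD_FAST v → push 38. Stack: [38]
LOAD_CONST → push 4. Stack: [38, 4]
BINARY_OP << → 38 << 4 = 608. Stack: [608]
STORE_FAST v → v=608. Stack: []
LOAD_FAST_LOAD_FAST a,a → push 15,15. Stack: [15, 15]
BINARY_OP // → 15 // 15 = 1. Stack: [1]
STORE_FAST m → m=1. Stack: []
LOAD_CONST → push 7. Stack: [7]
LOAD_FAST v → push 608. Stack: [7, 608]
BINARY_OP - → 7 - 608 = -601. Stack: [-601]
LOAD_CONST → push 8. Stack: [-601, 8]
BINARY_OP + → -601 + 8 = -593. Stack: [-593]
STORE_FAST w → w=-593. Stack: []
LOAD_FAST w → push -593. Stack: [-593]
LOAD_CONST → push 4. Stack: [-593, 4]
BINARY_OP - → -593 - 4 = -597. Stack: [-597]
RETURN_VALUE → return -597.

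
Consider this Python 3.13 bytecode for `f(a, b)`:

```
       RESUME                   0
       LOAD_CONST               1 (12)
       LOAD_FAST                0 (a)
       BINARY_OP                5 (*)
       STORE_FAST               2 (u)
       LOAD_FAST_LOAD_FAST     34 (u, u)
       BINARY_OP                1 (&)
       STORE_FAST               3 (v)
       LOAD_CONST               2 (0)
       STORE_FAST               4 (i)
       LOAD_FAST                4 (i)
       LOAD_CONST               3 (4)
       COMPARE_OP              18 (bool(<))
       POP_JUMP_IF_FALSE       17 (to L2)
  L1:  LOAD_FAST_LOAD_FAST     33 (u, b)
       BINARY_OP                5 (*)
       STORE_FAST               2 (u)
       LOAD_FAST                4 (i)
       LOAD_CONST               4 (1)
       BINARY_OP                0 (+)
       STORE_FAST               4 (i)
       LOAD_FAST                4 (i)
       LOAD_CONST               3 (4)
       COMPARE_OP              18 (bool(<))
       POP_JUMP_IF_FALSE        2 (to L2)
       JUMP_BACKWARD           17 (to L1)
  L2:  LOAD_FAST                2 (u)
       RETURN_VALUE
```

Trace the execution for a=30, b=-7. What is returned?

864360

LOAD_CONST → push 12. Stack: [12]
LOAD_FAST a → push 30. Stack: [12, 30]
BINARY_OP * → 12 * 30 = 360. Stack: [360]
STORE_FAST u → u=360. Stack: []
LOAD_FAST_LOAD_FAST u,u → push 360,360. Stack: [360, 360]
BINARY_OP & → 360 & 360 = 360. Stack: [360]
STORE_FAST v → v=360. Stack: []
LOAD_CONST → push 0. Stack: [0]
STORE_FAST i → i=0. Stack: []
LOAD_FAST i → push 0. Stack: [0]
LOAD_CONST → push 4. Stack: [0, 4]
COMPARE_OP bool(<) → 0 vs 4 = True. Stack: [True]
POP_JUMP_IF_FALSE → pop True; no jump. Stack: []
LOAD_FAST_LOAD_FAST u,b → push 360,-7. Stack: [360, -7]
BINARY_OP * → 360 * -7 = -2520. Stack: [-2520]
STORE_FAST u → u=-2520. Stack: []
LOAD_FAST i → push 0. Stack: [0]
LOAD_CONST → push 1. Stack: [0, 1]
BINARY_OP + → 0 + 1 = 1. Stack: [1]
STORE_FAST i → i=1. Stack: []
LOAD_FAST i → push 1. Stack: [1]
LOAD_CONST → push 4. Stack: [1, 4]
COMPARE_OP bool(<) → 1 vs 4 = True. Stack: [True]
POP_JUMP_IF_FALSE → pop True; no jump. Stack: []
LOAD_FAST_LOAD_FAST u,b → push -2520,-7. Stack: [-2520, -7]
BINARY_OP * → -2520 * -7 = 17640. Stack: [17640]
STORE_FAST u → u=17640. Stack: []
LOAD_FAST i → push 1. Stack: [1]
LOAD_CONST → push 1. Stack: [1, 1]
BINARY_OP + → 1 + 1 = 2. Stack: [2]
STORE_FAST i → i=2. Stack: []
LOAD_FAST i → push 2. Stack: [2]
LOAD_CONST → push 4. Stack: [2, 4]
COMPARE_OP bool(<) → 2 vs 4 = True. Stack: [True]
POP_JUMP_IF_FALSE → pop True; no jump. Stack: []
LOAD_FAST_LOAD_FAST u,b → push 17640,-7. Stack: [17640, -7]
BINARY_OP * → 17640 * -7 = -123480. Stack: [-123480]
STORE_FAST u → u=-123480. Stack: []
LOAD_FAST i → push 2. Stack: [2]
LOAD_CONST → push 1. Stack: [2, 1]
BINARY_OP + → 2 + 1 = 3. Stack: [3]
STORE_FAST i → i=3. Stack: []
LOAD_FAST i → push 3. Stack: [3]
LOAD_CONST → push 4. Stack: [3, 4]
COMPARE_OP bool(<) → 3 vs 4 = True. Stack: [True]
POP_JUMP_IF_FALSE → pop True; no jump. Stack: []
LOAD_FAST_LOAD_FAST u,b → push -123480,-7. Stack: [-123480, -7]
BINARY_OP * → -123480 * -7 = 864360. Stack: [864360]
STORE_FAST u → u=864360. Stack: []
LOAD_FAST i → push 3. Stack: [3]
LOAD_CONST → push 1. Stack: [3, 1]
BINARY_OP + → 3 + 1 = 4. Stack: [4]
STORE_FAST i → i=4. Stack: []
LOAD_FAST i → push 4. Stack: [4]
LOAD_CONST → push 4. Stack: [4, 4]
COMPARE_OP bool(<) → 4 vs 4 = False. Stack: [False]
POP_JUMP_IF_FALSE → pop False; jump. Stack: []
LOAD_FAST u → push 864360. Stack: [864360]
RETURN_VALUE → return 864360.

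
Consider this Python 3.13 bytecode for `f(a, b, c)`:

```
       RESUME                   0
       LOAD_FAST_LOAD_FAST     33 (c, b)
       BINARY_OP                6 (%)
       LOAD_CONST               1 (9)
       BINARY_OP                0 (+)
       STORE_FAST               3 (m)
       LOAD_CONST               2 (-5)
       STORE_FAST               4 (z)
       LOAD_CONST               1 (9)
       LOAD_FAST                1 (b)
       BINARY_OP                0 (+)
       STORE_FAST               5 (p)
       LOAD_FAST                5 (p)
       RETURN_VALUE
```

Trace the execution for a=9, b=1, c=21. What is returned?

10

LOAD_FAST_LOAD_FAST c,b → push 21,1. Stack: [21, 1]
BINARY_OP % → 21 % 1 = 0. Stack: [0]
LOAD_CONST → push 9. Stack: [0, 9]
BINARY_OP + → 0 + 9 = 9. Stack: [9]
STORE_FAST m → m=9. Stack: []
LOAD_CONST → push -5. Stack: [-5]
STORE_FAST z → z=-5. Stack: []
LOAD_CONST → push 9. Stack: [9]
LOAD_FAST b → push 1. Stack: [9, 1]
BINARY_OP + → 9 + 1 = 10. Stack: [10]
STORE_FAST p → p=10. Stack: []
LOAD_FAST p → push 10. Stack: [10]
RETURN_VALUE → return 10.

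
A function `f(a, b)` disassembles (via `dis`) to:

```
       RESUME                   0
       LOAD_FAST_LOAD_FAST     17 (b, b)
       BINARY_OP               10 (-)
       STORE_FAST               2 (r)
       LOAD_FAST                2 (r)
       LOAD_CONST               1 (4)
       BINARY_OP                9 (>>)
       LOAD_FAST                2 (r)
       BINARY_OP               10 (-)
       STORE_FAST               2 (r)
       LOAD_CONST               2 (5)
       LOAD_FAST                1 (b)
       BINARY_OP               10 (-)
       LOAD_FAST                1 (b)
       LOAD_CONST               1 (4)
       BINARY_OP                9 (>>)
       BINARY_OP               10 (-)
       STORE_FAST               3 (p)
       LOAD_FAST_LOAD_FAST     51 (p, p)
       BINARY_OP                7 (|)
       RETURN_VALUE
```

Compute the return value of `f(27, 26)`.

-22

LOAD_FAST_LOAD_FAST b,b → push 26,26. Stack: [26, 26]
BINARY_OP - → 26 - 26 = 0. Stack: [0]
STORE_FAST r → r=0. Stack: []
LOAD_FAST r → push 0. Stack: [0]
LOAD_CONST → push 4. Stack: [0, 4]
BINARY_OP >> → 0 >> 4 = 0. Stack: [0]
LOAD_FAST r → push 0. Stack: [0, 0]
BINARY_OP - → 0 - 0 = 0. Stack: [0]
STORE_FAST r → r=0. Stack: []
LOAD_CONST → push 5. Stack: [5]
LOAD_FAST b → push 26. Stack: [5, 26]
BINARY_OP - → 5 - 26 = -21. Stack: [-21]
LOAD_FAST b → push 26. Stack: [-21, 26]
LOAD_CONST → push 4. Stack: [-21, 26, 4]
BINARY_OP >> → 26 >> 4 = 1. Stack: [-21, 1]
BINARY_OP - → -21 - 1 = -22. Stack: [-22]
STORE_FAST p → p=-22. Stack: []
LOAD_FAST_LOAD_FAST p,p → push -22,-22. Stack: [-22, -22]
BINARY_OP | → -22 | -22 = -22. Stack: [-22]
RETURN_VALUE → return -22.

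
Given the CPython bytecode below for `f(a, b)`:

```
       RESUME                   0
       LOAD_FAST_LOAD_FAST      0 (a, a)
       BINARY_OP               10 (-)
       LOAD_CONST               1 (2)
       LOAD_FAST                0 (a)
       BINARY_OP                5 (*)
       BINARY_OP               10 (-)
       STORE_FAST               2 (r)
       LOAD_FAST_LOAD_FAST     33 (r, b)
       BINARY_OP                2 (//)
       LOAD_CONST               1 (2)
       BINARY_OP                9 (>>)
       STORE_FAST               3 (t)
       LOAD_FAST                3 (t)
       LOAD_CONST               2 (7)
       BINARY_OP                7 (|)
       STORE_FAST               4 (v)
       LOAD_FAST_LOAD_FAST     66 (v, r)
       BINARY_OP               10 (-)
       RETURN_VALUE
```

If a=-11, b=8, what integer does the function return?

LOAD_FAST_LOAD_FAST a,a → push -11,-11. Stack: [-11, -11]
BINARY_OP - → -11 - -11 = 0. Stack: [0]
LOAD_CONST → push 2. Stack: [0, 2]
LOAD_FAST a → push -11. Stack: [0, 2, -11]
BINARY_OP * → 2 * -11 = -22. Stack: [0, -22]
BINARY_OP - → 0 - -22 = 22. Stack: [22]
STORE_FAST r → r=22. Stack: []
LOAD_FAST_LOAD_FAST r,b → push 22,8. Stack: [22, 8]
BINARY_OP // → 22 // 8 = 2. Stack: [2]
LOAD_CONST → push 2. Stack: [2, 2]
BINARY_OP >> → 2 >> 2 = 0. Stack: [0]
STORE_FAST t → t=0. Stack: []
LOAD_FAST t → push 0. Stack: [0]
LOAD_CONST → push 7. Stack: [0, 7]
BINARY_OP | → 0 | 7 = 7. Stack: [7]
STORE_FAST v → v=7. Stack: []
LOAD_FAST_LOAD_FAST v,r → push 7,22. Stack: [7, 22]
BINARY_OP - → 7 - 22 = -15. Stack: [-15]
RETURN_VALUE → return -15.

-15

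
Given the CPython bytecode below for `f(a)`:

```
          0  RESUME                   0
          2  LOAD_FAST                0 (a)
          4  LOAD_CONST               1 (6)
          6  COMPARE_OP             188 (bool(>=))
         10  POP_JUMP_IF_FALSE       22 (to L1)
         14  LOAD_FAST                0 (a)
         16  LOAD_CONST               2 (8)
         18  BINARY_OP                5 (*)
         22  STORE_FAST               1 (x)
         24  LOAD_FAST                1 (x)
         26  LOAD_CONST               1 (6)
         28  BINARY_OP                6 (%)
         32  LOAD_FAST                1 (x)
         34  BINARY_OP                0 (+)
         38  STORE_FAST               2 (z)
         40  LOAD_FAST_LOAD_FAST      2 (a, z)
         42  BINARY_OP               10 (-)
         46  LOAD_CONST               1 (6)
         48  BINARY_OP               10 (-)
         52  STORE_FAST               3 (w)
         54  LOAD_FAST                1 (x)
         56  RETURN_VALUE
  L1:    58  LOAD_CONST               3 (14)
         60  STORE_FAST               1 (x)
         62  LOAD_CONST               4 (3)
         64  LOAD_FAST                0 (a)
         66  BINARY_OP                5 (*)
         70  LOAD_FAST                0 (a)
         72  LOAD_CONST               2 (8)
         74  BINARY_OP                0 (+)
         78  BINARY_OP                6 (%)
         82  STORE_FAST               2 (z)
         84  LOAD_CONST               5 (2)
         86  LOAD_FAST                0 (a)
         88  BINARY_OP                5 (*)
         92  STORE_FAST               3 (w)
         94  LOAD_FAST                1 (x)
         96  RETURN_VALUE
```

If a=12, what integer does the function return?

LOAD_FAST a → push 12. Stack: [12]
LOAD_CONST → push 6. Stack: [12, 6]
COMPARE_OP bool(>=) → 12 vs 6 = True. Stack: [True]
POP_JUMP_IF_FALSE → pop True; no jump. Stack: []
LOAD_FAST a → push 12. Stack: [12]
LOAD_CONST → push 8. Stack: [12, 8]
BINARY_OP * → 12 * 8 = 96. Stack: [96]
STORE_FAST x → x=96. Stack: []
LOAD_FAST x → push 96. Stack: [96]
LOAD_CONST → push 6. Stack: [96, 6]
BINARY_OP % → 96 % 6 = 0. Stack: [0]
LOAD_FAST x → push 96. Stack: [0, 96]
BINARY_OP + → 0 + 96 = 96. Stack: [96]
STORE_FAST z → z=96. Stack: []
LOAD_FAST_LOAD_FAST a,z → push 12,96. Stack: [12, 96]
BINARY_OP - → 12 - 96 = -84. Stack: [-84]
LOAD_CONST → push 6. Stack: [-84, 6]
BINARY_OP - → -84 - 6 = -90. Stack: [-90]
STORE_FAST w → w=-90. Stack: []
LOAD_FAST x → push 96. Stack: [96]
RETURN_VALUE → return 96.

96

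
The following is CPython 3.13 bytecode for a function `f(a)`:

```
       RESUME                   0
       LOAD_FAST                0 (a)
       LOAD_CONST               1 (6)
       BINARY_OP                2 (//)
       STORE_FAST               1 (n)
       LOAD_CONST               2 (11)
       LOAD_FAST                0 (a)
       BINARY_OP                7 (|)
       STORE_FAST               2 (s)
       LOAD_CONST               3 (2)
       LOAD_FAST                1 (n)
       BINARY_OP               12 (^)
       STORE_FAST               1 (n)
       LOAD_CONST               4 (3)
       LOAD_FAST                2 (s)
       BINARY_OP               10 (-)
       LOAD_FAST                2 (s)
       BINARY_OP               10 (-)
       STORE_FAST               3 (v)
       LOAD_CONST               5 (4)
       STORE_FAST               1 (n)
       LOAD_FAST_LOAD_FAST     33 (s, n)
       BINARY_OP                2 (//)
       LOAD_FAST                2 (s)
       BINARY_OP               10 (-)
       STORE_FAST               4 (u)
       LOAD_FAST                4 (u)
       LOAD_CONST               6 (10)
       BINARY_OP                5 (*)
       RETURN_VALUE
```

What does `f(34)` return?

LOAD_FAST a → push 34. Stack: [34]
LOAD_CONST → push 6. Stack: [34, 6]
BINARY_OP // → 34 // 6 = 5. Stack: [5]
STORE_FAST n → n=5. Stack: []
LOAD_CONST → push 11. Stack: [11]
LOAD_FAST a → push 34. Stack: [11, 34]
BINARY_OP | → 11 | 34 = 43. Stack: [43]
STORE_FAST s → s=43. Stack: []
LOAD_CONST → push 2. Stack: [2]
LOAD_FAST n → push 5. Stack: [2, 5]
BINARY_OP ^ → 2 ^ 5 = 7. Stack: [7]
STORE_FAST n → n=7. Stack: []
LOAD_CONST → push 3. Stack: [3]
LOAD_FAST s → push 43. Stack: [3, 43]
BINARY_OP - → 3 - 43 = -40. Stack: [-40]
LOAD_FAST s → push 43. Stack: [-40, 43]
BINARY_OP - → -40 - 43 = -83. Stack: [-83]
STORE_FAST v → v=-83. Stack: []
LOAD_CONST → push 4. Stack: [4]
STORE_FAST n → n=4. Stack: []
LOAD_FAST_LOAD_FAST s,n → push 43,4. Stack: [43, 4]
BINARY_OP // → 43 // 4 = 10. Stack: [10]
LOAD_FAST s → push 43. Stack: [10, 43]
BINARY_OP - → 10 - 43 = -33. Stack: [-33]
STORE_FAST u → u=-33. Stack: []
LOAD_FAST u → push -33. Stack: [-33]
LOAD_CONST → push 10. Stack: [-33, 10]
BINARY_OP * → -33 * 10 = -330. Stack: [-330]
RETURN_VALUE → return -330.

-330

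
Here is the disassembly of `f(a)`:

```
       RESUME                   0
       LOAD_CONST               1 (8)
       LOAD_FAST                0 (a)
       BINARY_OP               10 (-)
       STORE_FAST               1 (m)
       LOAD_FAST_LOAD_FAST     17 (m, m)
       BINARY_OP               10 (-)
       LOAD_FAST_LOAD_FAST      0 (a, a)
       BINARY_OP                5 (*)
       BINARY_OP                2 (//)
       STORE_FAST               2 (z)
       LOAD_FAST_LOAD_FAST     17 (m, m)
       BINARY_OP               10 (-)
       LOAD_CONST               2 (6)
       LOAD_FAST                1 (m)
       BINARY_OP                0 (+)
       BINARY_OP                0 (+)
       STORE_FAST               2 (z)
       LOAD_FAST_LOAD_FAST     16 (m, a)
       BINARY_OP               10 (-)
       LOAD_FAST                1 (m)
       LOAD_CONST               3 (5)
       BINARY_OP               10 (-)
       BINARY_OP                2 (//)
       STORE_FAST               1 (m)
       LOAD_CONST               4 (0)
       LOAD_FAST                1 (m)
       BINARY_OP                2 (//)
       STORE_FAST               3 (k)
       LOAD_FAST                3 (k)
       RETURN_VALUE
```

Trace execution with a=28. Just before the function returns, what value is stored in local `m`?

LOAD_CONST → push 8. Stack: [8]
LOAD_FAST a → push 28. Stack: [8, 28]
BINARY_OP - → 8 - 28 = -20. Stack: [-20]
STORE_FAST m → m=-20. Stack: []
LOAD_FAST_LOAD_FAST m,m → push -20,-20. Stack: [-20, -20]
BINARY_OP - → -20 - -20 = 0. Stack: [0]
LOAD_FAST_LOAD_FAST a,a → push 28,28. Stack: [0, 28, 28]
BINARY_OP * → 28 * 28 = 784. Stack: [0, 784]
BINARY_OP // → 0 // 784 = 0. Stack: [0]
STORE_FAST z → z=0. Stack: []
LOAD_FAST_LOAD_FAST m,m → push -20,-20. Stack: [-20, -20]
BINARY_OP - → -20 - -20 = 0. Stack: [0]
LOAD_CONST → push 6. Stack: [0, 6]
LOAD_FAST m → push -20. Stack: [0, 6, -20]
BINARY_OP + → 6 + -20 = -14. Stack: [0, -14]
BINARY_OP + → 0 + -14 = -14. Stack: [-14]
STORE_FAST z → z=-14. Stack: []
LOAD_FAST_LOAD_FAST m,a → push -20,28. Stack: [-20, 28]
BINARY_OP - → -20 - 28 = -48. Stack: [-48]
LOAD_FAST m → push -20. Stack: [-48, -20]
LOAD_CONST → push 5. Stack: [-48, -20, 5]
BINARY_OP - → -20 - 5 = -25. Stack: [-48, -25]
BINARY_OP // → -48 // -25 = 1. Stack: [1]
STORE_FAST m → m=1. Stack: []
LOAD_CONST → push 0. Stack: [0]
LOAD_FAST m → push 1. Stack: [0, 1]
BINARY_OP // → 0 // 1 = 0. Stack: [0]
STORE_FAST k → k=0. Stack: []
LOAD_FAST k → push 0. Stack: [0]
RETURN_VALUE → return 0.

1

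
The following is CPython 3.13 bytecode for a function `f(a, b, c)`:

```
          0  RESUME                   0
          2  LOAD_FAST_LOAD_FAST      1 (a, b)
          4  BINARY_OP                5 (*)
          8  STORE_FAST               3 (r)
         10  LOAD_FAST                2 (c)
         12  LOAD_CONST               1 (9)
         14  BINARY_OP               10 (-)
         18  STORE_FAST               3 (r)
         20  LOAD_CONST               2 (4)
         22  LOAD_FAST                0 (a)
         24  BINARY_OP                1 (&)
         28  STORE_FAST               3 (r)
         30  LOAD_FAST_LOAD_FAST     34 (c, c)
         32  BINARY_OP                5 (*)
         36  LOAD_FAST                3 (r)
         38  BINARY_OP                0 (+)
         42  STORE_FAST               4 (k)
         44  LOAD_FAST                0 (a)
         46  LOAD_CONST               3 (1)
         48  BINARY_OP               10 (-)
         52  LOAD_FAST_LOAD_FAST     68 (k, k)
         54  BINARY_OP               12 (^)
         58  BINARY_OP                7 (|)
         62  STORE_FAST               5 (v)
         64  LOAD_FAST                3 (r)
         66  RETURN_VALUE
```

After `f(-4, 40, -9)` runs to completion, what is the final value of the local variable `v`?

LOAD_FAST_LOAD_FAST a,b → push -4,40. Stack: [-4, 40]
BINARY_OP * → -4 * 40 = -160. Stack: [-160]
STORE_FAST r → r=-160. Stack: []
LOAD_FAST c → push -9. Stack: [-9]
LOAD_CONST → push 9. Stack: [-9, 9]
BINARY_OP - → -9 - 9 = -18. Stack: [-18]
STORE_FAST r → r=-18. Stack: []
LOAD_CONST → push 4. Stack: [4]
LOAD_FAST a → push -4. Stack: [4, -4]
BINARY_OP & → 4 & -4 = 4. Stack: [4]
STORE_FAST r → r=4. Stack: []
LOAD_FAST_LOAD_FAST c,c → push -9,-9. Stack: [-9, -9]
BINARY_OP * → -9 * -9 = 81. Stack: [81]
LOAD_FAST r → push 4. Stack: [81, 4]
BINARY_OP + → 81 + 4 = 85. Stack: [85]
STORE_FAST k → k=85. Stack: []
LOAD_FAST a → push -4. Stack: [-4]
LOAD_CONST → push 1. Stack: [-4, 1]
BINARY_OP - → -4 - 1 = -5. Stack: [-5]
LOAD_FAST_LOAD_FAST k,k → push 85,85. Stack: [-5, 85, 85]
BINARY_OP ^ → 85 ^ 85 = 0. Stack: [-5, 0]
BINARY_OP | → -5 | 0 = -5. Stack: [-5]
STORE_FAST v → v=-5. Stack: []
LOAD_FAST r → push 4. Stack: [4]
RETURN_VALUE → return 4.

-5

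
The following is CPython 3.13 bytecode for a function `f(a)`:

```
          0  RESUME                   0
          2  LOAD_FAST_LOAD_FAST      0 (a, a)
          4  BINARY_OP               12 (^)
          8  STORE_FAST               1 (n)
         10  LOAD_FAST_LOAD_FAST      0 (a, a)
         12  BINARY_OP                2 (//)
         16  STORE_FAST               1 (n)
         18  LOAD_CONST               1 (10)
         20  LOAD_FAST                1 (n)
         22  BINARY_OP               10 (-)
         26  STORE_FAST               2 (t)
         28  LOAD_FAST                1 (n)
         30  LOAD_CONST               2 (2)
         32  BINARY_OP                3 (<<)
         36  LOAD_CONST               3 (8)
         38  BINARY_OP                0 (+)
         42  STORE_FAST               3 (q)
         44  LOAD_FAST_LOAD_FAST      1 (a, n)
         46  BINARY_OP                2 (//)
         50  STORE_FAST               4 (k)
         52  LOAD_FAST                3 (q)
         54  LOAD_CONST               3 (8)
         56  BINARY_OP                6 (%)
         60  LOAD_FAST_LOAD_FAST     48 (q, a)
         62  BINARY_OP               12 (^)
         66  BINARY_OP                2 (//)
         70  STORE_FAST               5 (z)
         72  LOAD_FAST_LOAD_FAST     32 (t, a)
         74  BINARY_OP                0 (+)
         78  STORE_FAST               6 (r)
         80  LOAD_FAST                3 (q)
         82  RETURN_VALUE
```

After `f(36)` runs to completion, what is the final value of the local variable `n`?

LOAD_FAST_LOAD_FAST a,a → push 36,36. Stack: [36, 36]
BINARY_OP ^ → 36 ^ 36 = 0. Stack: [0]
STORE_FAST n → n=0. Stack: []
LOAD_FAST_LOAD_FAST a,a → push 36,36. Stack: [36, 36]
BINARY_OP // → 36 // 36 = 1. Stack: [1]
STORE_FAST n → n=1. Stack: []
LOAD_CONST → push 10. Stack: [10]
LOAD_FAST n → push 1. Stack: [10, 1]
BINARY_OP - → 10 - 1 = 9. Stack: [9]
STORE_FAST t → t=9. Stack: []
LOAD_FAST n → push 1. Stack: [1]
LOAD_CONST → push 2. Stack: [1, 2]
BINARY_OP << → 1 << 2 = 4. Stack: [4]
LOAD_CONST → push 8. Stack: [4, 8]
BINARY_OP + → 4 + 8 = 12. Stack: [12]
STORE_FAST q → q=12. Stack: []
LOAD_FAST_LOAD_FAST a,n → push 36,1. Stack: [36, 1]
BINARY_OP // → 36 // 1 = 36. Stack: [36]
STORE_FAST k → k=36. Stack: []
LOAD_FAST q → push 12. Stack: [12]
LOAD_CONST → push 8. Stack: [12, 8]
BINARY_OP % → 12 % 8 = 4. Stack: [4]
LOAD_FAST_LOAD_FAST q,a → push 12,36. Stack: [4, 12, 36]
BINARY_OP ^ → 12 ^ 36 = 40. Stack: [4, 40]
BINARY_OP // → 4 // 40 = 0. Stack: [0]
STORE_FAST z → z=0. Stack: []
LOAD_FAST_LOAD_FAST t,a → push 9,36. Stack: [9, 36]
BINARY_OP + → 9 + 36 = 45. Stack: [45]
STORE_FAST r → r=45. Stack: []
LOAD_FAST q → push 12. Stack: [12]
RETURN_VALUE → return 12.

1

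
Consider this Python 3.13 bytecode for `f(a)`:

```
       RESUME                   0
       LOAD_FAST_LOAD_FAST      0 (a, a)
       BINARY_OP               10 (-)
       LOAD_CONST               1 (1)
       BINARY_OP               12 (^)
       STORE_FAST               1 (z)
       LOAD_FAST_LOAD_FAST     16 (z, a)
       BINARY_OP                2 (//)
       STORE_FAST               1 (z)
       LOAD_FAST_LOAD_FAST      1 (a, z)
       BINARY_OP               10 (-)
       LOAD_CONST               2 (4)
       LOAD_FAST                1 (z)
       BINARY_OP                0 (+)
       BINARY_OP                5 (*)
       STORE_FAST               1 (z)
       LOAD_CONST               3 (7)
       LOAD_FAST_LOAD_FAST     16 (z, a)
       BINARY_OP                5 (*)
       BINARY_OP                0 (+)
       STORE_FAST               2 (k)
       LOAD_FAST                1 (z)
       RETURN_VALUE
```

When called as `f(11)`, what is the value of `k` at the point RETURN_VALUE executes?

491

LOAD_FAST_LOAD_FAST a,a → push 11,11. Stack: [11, 11]
BINARY_OP - → 11 - 11 = 0. Stack: [0]
LOAD_CONST → push 1. Stack: [0, 1]
BINARY_OP ^ → 0 ^ 1 = 1. Stack: [1]
STORE_FAST z → z=1. Stack: []
LOAD_FAST_LOAD_FAST z,a → push 1,11. Stack: [1, 11]
BINARY_OP // → 1 // 11 = 0. Stack: [0]
STORE_FAST z → z=0. Stack: []
LOAD_FAST_LOAD_FAST a,z → push 11,0. Stack: [11, 0]
BINARY_OP - → 11 - 0 = 11. Stack: [11]
LOAD_CONST → push 4. Stack: [11, 4]
LOAD_FAST z → push 0. Stack: [11, 4, 0]
BINARY_OP + → 4 + 0 = 4. Stack: [11, 4]
BINARY_OP * → 11 * 4 = 44. Stack: [44]
STORE_FAST z → z=44. Stack: []
LOAD_CONST → push 7. Stack: [7]
LOAD_FAST_LOAD_FAST z,a → push 44,11. Stack: [7, 44, 11]
BINARY_OP * → 44 * 11 = 484. Stack: [7, 484]
BINARY_OP + → 7 + 484 = 491. Stack: [491]
STORE_FAST k → k=491. Stack: []
LOAD_FAST z → push 44. Stack: [44]
RETURN_VALUE → return 44.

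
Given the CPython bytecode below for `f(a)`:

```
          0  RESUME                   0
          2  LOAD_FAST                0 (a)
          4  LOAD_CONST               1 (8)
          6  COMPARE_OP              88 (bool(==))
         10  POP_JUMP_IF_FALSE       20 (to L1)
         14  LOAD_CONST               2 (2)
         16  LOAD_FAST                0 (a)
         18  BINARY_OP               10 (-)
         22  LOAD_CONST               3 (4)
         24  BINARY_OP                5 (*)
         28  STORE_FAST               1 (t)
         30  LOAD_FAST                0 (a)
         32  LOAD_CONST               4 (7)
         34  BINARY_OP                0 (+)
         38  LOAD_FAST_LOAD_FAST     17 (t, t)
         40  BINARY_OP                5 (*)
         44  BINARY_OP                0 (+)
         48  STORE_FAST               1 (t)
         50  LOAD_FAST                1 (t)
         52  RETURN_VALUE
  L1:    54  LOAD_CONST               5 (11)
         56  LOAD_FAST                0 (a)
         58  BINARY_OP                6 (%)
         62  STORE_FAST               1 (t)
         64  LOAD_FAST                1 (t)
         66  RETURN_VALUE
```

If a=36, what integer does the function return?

11

LOAD_FAST a → push 36. Stack: [36]
LOAD_CONST → push 8. Stack: [36, 8]
COMPARE_OP bool(==) → 36 vs 8 = False. Stack: [False]
POP_JUMP_IF_FALSE → pop False; jump. Stack: []
LOAD_CONST → push 11. Stack: [11]
LOAD_FAST a → push 36. Stack: [11, 36]
BINARY_OP % → 11 % 36 = 11. Stack: [11]
STORE_FAST t → t=11. Stack: []
LOAD_FAST t → push 11. Stack: [11]
RETURN_VALUE → return 11.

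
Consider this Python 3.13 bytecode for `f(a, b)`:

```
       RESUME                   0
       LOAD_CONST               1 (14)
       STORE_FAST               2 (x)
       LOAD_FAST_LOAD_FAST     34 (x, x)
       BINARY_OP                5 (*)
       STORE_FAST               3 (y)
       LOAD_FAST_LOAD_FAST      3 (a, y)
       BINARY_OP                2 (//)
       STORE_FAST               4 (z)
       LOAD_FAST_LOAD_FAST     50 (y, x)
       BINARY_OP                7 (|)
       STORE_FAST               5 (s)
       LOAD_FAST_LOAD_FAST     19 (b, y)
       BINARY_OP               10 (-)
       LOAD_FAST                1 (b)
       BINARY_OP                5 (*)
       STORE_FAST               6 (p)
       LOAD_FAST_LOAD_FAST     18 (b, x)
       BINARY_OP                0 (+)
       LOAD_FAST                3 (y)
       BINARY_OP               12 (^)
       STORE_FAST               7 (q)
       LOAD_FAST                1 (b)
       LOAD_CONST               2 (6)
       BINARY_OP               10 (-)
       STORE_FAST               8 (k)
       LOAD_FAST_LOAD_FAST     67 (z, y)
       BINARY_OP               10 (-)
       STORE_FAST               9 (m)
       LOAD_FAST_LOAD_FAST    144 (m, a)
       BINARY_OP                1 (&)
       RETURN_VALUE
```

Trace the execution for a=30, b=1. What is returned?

28

LOAD_CONST → push 14. Stack: [14]
STORE_FAST x → x=14. Stack: []
LOAD_FAST_LOAD_FAST x,x → push 14,14. Stack: [14, 14]
BINARY_OP * → 14 * 14 = 196. Stack: [196]
STORE_FAST y → y=196. Stack: []
LOAD_FAST_LOAD_FAST a,y → push 30,196. Stack: [30, 196]
BINARY_OP // → 30 // 196 = 0. Stack: [0]
STORE_FAST z → z=0. Stack: []
LOAD_FAST_LOAD_FAST y,x → push 196,14. Stack: [196, 14]
BINARY_OP | → 196 | 14 = 206. Stack: [206]
STORE_FAST s → s=206. Stack: []
LOAD_FAST_LOAD_FAST b,y → push 1,196. Stack: [1, 196]
BINARY_OP - → 1 - 196 = -195. Stack: [-195]
LOAD_FAST b → push 1. Stack: [-195, 1]
BINARY_OP * → -195 * 1 = -195. Stack: [-195]
STORE_FAST p → p=-195. Stack: []
LOAD_FAST_LOAD_FAST b,x → push 1,14. Stack: [1, 14]
BINARY_OP + → 1 + 14 = 15. Stack: [15]
LOAD_FAST y → push 196. Stack: [15, 196]
BINARY_OP ^ → 15 ^ 196 = 203. Stack: [203]
STORE_FAST q → q=203. Stack: []
LOAD_FAST b → push 1. Stack: [1]
LOAD_CONST → push 6. Stack: [1, 6]
BINARY_OP - → 1 - 6 = -5. Stack: [-5]
STORE_FAST k → k=-5. Stack: []
LOAD_FAST_LOAD_FAST z,y → push 0,196. Stack: [0, 196]
BINARY_OP - → 0 - 196 = -196. Stack: [-196]
STORE_FAST m → m=-196. Stack: []
LOAD_FAST_LOAD_FAST m,a → push -196,30. Stack: [-196, 30]
BINARY_OP & → -196 & 30 = 28. Stack: [28]
RETURN_VALUE → return 28.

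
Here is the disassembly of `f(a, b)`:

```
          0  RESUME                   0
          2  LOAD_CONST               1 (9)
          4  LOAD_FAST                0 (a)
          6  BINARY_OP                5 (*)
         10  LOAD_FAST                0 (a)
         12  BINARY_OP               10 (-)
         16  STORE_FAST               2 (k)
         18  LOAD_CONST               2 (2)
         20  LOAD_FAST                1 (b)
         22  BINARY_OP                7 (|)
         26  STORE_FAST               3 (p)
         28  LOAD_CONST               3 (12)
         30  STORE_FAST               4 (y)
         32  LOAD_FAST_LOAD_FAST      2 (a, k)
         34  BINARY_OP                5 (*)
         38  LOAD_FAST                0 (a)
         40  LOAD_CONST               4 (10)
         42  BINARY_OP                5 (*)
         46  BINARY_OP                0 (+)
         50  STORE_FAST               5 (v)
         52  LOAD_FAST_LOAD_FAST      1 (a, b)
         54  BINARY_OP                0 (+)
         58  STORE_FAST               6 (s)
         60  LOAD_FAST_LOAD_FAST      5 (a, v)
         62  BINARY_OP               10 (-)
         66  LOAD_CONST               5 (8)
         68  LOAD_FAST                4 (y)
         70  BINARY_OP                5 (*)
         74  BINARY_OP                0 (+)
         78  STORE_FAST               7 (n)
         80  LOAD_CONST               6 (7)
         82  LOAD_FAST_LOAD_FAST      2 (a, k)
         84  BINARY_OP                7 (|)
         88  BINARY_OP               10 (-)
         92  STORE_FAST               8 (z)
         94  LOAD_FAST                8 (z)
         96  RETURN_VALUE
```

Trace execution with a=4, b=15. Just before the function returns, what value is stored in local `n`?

LOAD_CONST → push 9. Stack: [9]
LOAD_FAST a → push 4. Stack: [9, 4]
BINARY_OP * → 9 * 4 = 36. Stack: [36]
LOAD_FAST a → push 4. Stack: [36, 4]
BINARY_OP - → 36 - 4 = 32. Stack: [32]
STORE_FAST k → k=32. Stack: []
LOAD_CONST → push 2. Stack: [2]
LOAD_FAST b → push 15. Stack: [2, 15]
BINARY_OP | → 2 | 15 = 15. Stack: [15]
STORE_FAST p → p=15. Stack: []
LOAD_CONST → push 12. Stack: [12]
STORE_FAST y → y=12. Stack: []
LOAD_FAST_LOAD_FAST a,k → push 4,32. Stack: [4, 32]
BINARY_OP * → 4 * 32 = 128. Stack: [128]
LOAD_FAST a → push 4. Stack: [128, 4]
LOAD_CONST → push 10. Stack: [128, 4, 10]
BINARY_OP * → 4 * 10 = 40. Stack: [128, 40]
BINARY_OP + → 128 + 40 = 168. Stack: [168]
STORE_FAST v → v=168. Stack: []
LOAD_FAST_LOAD_FAST a,b → push 4,15. Stack: [4, 15]
BINARY_OP + → 4 + 15 = 19. Stack: [19]
STORE_FAST s → s=19. Stack: []
LOAD_FAST_LOAD_FAST a,v → push 4,168. Stack: [4, 168]
BINARY_OP - → 4 - 168 = -164. Stack: [-164]
LOAD_CONST → push 8. Stack: [-164, 8]
LOAD_FAST y → push 12. Stack: [-164, 8, 12]
BINARY_OP * → 8 * 12 = 96. Stack: [-164, 96]
BINARY_OP + → -164 + 96 = -68. Stack: [-68]
STORE_FAST n → n=-68. Stack: []
LOAD_CONST → push 7. Stack: [7]
LOAD_FAST_LOAD_FAST a,k → push 4,32. Stack: [7, 4, 32]
BINARY_OP | → 4 | 32 = 36. Stack: [7, 36]
BINARY_OP - → 7 - 36 = -29. Stack: [-29]
STORE_FAST z → z=-29. Stack: []
LOAD_FAST z → push -29. Stack: [-29]
RETURN_VALUE → return -29.

-68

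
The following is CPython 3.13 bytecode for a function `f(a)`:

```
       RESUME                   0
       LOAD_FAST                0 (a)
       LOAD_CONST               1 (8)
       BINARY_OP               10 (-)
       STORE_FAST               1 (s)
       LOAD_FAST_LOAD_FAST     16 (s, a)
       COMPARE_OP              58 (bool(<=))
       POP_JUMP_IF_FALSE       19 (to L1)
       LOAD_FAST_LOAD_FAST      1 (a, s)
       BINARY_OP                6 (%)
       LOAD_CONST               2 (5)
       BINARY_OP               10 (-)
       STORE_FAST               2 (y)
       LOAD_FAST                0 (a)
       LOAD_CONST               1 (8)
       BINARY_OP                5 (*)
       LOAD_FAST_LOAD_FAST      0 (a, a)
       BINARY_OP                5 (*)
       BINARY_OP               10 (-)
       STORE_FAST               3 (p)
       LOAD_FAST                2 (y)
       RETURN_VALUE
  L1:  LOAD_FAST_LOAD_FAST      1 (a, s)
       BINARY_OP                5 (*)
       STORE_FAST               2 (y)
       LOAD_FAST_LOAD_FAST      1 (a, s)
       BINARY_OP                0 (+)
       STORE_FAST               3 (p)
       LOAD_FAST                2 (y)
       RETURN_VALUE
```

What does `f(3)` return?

LOAD_FAST a → push 3. Stack: [3]
LOAD_CONST → push 8. Stack: [3, 8]
BINARY_OP - → 3 - 8 = -5. Stack: [-5]
STORE_FAST s → s=-5. Stack: []
LOAD_FAST_LOAD_FAST s,a → push -5,3. Stack: [-5, 3]
COMPARE_OP bool(<=) → -5 vs 3 = True. Stack: [True]
POP_JUMP_IF_FALSE → pop True; no jump. Stack: []
LOAD_FAST_LOAD_FAST a,s → push 3,-5. Stack: [3, -5]
BINARY_OP % → 3 % -5 = -2. Stack: [-2]
LOAD_CONST → push 5. Stack: [-2, 5]
BINARY_OP - → -2 - 5 = -7. Stack: [-7]
STORE_FAST y → y=-7. Stack: []
LOAD_FAST a → push 3. Stack: [3]
LOAD_CONST → push 8. Stack: [3, 8]
BINARY_OP * → 3 * 8 = 24. Stack: [24]
LOAD_FAST_LOAD_FAST a,a → push 3,3. Stack: [24, 3, 3]
BINARY_OP * → 3 * 3 = 9. Stack: [24, 9]
BINARY_OP - → 24 - 9 = 15. Stack: [15]
STORE_FAST p → p=15. Stack: []
LOAD_FAST y → push -7. Stack: [-7]
RETURN_VALUE → return -7.

-7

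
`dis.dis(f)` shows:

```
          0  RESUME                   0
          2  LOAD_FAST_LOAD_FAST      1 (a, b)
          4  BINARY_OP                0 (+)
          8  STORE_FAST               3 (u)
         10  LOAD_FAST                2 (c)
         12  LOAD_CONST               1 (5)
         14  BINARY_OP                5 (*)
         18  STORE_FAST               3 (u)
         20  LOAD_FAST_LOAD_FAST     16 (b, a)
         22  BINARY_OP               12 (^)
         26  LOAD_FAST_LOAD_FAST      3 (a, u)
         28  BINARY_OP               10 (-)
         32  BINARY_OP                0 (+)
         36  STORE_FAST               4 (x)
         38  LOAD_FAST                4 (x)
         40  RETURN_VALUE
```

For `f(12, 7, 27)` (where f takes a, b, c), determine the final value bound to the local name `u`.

135

LOAD_FAST_LOAD_FAST a,b → push 12,7. Stack: [12, 7]
BINARY_OP + → 12 + 7 = 19. Stack: [19]
STORE_FAST u → u=19. Stack: []
LOAD_FAST c → push 27. Stack: [27]
LOAD_CONST → push 5. Stack: [27, 5]
BINARY_OP * → 27 * 5 = 135. Stack: [135]
STORE_FAST u → u=135. Stack: []
LOAD_FAST_LOAD_FAST b,a → push 7,12. Stack: [7, 12]
BINARY_OP ^ → 7 ^ 12 = 11. Stack: [11]
LOAD_FAST_LOAD_FAST a,u → push 12,135. Stack: [11, 12, 135]
BINARY_OP - → 12 - 135 = -123. Stack: [11, -123]
BINARY_OP + → 11 + -123 = -112. Stack: [-112]
STORE_FAST x → x=-112. Stack: []
LOAD_FAST x → push -112. Stack: [-112]
RETURN_VALUE → return -112.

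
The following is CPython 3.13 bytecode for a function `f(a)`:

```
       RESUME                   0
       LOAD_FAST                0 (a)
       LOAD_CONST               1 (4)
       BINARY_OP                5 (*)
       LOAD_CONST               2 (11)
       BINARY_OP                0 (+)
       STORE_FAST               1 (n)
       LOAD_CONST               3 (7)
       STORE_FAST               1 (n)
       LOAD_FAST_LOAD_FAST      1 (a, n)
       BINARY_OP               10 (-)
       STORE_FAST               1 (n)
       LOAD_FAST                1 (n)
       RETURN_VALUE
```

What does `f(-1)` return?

-8

LOAD_FAST a → push -1. Stack: [-1]
LOAD_CONST → push 4. Stack: [-1, 4]
BINARY_OP * → -1 * 4 = -4. Stack: [-4]
LOAD_CONST → push 11. Stack: [-4, 11]
BINARY_OP + → -4 + 11 = 7. Stack: [7]
STORE_FAST n → n=7. Stack: []
LOAD_CONST → push 7. Stack: [7]
STORE_FAST n → n=7. Stack: []
LOAD_FAST_LOAD_FAST a,n → push -1,7. Stack: [-1, 7]
BINARY_OP - → -1 - 7 = -8. Stack: [-8]
STORE_FAST n → n=-8. Stack: []
LOAD_FAST n → push -8. Stack: [-8]
RETURN_VALUE → return -8.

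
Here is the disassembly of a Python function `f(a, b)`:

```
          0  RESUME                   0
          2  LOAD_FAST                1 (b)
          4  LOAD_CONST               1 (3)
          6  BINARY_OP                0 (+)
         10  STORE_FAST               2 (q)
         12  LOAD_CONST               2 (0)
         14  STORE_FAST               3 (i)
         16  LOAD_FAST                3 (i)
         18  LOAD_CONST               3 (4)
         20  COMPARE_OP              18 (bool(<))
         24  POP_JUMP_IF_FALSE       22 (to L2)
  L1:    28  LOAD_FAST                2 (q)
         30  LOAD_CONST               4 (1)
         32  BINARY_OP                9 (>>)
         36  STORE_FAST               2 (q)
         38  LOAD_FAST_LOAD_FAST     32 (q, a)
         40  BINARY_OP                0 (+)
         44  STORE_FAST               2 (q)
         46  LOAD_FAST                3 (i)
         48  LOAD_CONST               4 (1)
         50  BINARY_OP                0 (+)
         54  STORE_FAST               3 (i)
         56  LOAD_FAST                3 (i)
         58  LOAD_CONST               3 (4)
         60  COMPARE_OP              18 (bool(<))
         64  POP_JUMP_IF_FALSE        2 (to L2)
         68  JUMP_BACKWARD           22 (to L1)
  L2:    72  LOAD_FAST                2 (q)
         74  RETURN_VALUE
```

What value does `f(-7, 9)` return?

LOAD_FAST b → push 9
LOAD_CONST → push 3
BINARY_OP + → 9 + 3 = 12
STORE_FAST q → q=12
LOAD_CONST → push 0
STORE_FAST i → i=0
LOAD_FAST i → push 0
LOAD_CONST → push 4
COMPARE_OP bool(<) → 0 vs 4 = True
POP_JUMP_IF_FALSE → pop True; no jump
LOAD_FAST q → push 12
LOAD_CONST → push 1
BINARY_OP >> → 12 >> 1 = 6
STORE_FAST q → q=6
LOAD_FAST_LOAD_FAST q,a → push 6,-7
BINARY_OP + → 6 + -7 = -1
STORE_FAST q → q=-1
LOAD_FAST i → push 0
LOAD_CONST → push 1
BINARY_OP + → 0 + 1 = 1
STORE_FAST i → i=1
LOAD_FAST i → push 1
LOAD_CONST → push 4
COMPARE_OP bool(<) → 1 vs 4 = True
POP_JUMP_IF_FALSE → pop True; no jump
LOAD_FAST q → push -1
LOAD_CONST → push 1
BINARY_OP >> → -1 >> 1 = -1
STORE_FAST q → q=-1
LOAD_FAST_LOAD_FAST q,a → push -1,-7
BINARY_OP + → -1 + -7 = -8
STORE_FAST q → q=-8
LOAD_FAST i → push 1
LOAD_CONST → push 1
BINARY_OP + → 1 + 1 = 2
STORE_FAST i → i=2
LOAD_FAST i → push 2
LOAD_CONST → push 4
COMPARE_OP bool(<) → 2 vs 4 = True
POP_JUMP_IF_FALSE → pop True; no jump
LOAD_FAST q → push -8
LOAD_CONST → push 1
BINARY_OP >> → -8 >> 1 = -4
STORE_FAST q → q=-4
LOAD_FAST_LOAD_FAST q,a → push -4,-7
BINARY_OP + → -4 + -7 = -11
STORE_FAST q → q=-11
LOAD_FAST i → push 2
LOAD_CONST → push 1
BINARY_OP + → 2 + 1 = 3
STORE_FAST i → i=3
LOAD_FAST i → push 3
LOAD_CONST → push 4
COMPARE_OP bool(<) → 3 vs 4 = True
POP_JUMP_IF_FALSE → pop True; no jump
LOAD_FAST q → push -11
LOAD_CONST → push 1
BINARY_OP >> → -11 >> 1 = -6
STORE_FAST q → q=-6
LOAD_FAST_LOAD_FAST q,a → push -6,-7
BINARY_OP + → -6 + -7 = -13
STORE_FAST q → q=-13
LOAD_FAST i → push 3
LOAD_CONST → push 1
BINARY_OP + → 3 + 1 = 4
STORE_FAST i → i=4
LOAD_FAST i → push 4
LOAD_CONST → push 4
COMPARE_OP bool(<) → 4 vs 4 = False
POP_JUMP_IF_FALSE → pop False; jump
LOAD_FAST q → push -13
RETURN_VALUE → return -13.

-13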